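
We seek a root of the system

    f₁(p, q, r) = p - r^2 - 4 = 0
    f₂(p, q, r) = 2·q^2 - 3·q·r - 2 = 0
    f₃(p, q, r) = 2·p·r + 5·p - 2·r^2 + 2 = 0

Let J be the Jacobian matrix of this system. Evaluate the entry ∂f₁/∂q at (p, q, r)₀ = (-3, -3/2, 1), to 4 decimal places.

∂f₁/∂q = 0.
At (-3, -3/2, 1) this is 0.0000.

0.0000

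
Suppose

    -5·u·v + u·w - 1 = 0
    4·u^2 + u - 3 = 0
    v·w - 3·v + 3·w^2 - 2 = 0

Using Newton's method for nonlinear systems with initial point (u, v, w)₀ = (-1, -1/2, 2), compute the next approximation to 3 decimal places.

(-1.000, 0.434, 1.168)

At (-1, -1/2, 2): F = (-5.500, 0.000, 10.500).
Jacobian J = [[-5·v + w, -5·u, u], [8·u + 1, 0, 0], [0, w - 3, v + 6·w]].
At the point, J = [[4.500, 5.000, -1.000], [-7.000, 0.000, 0.000], [0.000, -1.000, 11.500]] (det J = 395.500).
Solving J·Δ = −F gives Δ = (0.000, 0.934, -0.832).
Then the next iterate is (u, v, w)₁ = (-1.000, 0.434, 1.168).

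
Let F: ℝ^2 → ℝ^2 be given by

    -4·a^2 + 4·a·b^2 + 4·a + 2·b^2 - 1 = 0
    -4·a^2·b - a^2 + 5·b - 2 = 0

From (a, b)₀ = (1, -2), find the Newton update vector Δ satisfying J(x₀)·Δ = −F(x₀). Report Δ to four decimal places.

(0.2787, 1.0977)

At (1, -2): F = (23.0000, -5.0000).
Jacobian J = [[-8·a + 4·b^2 + 4, 8·a·b + 4·b], [-8·a·b - 2·a, -4·a^2 + 5]].
At the point, J = [[12.0000, -24.0000], [14.0000, 1.0000]] (det J = 348.0000).
Solving J·Δ = −F gives Δ = (0.2787, 1.0977).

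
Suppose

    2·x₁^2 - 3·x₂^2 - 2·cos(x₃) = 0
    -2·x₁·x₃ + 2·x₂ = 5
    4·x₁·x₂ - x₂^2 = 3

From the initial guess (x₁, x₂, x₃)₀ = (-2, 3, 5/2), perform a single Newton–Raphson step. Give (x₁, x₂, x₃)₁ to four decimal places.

At (-2, 3, 5/2): F = (-17.397713, 11.0000, -36.0000).
Jacobian J = [[4·x₁, -6·x₂, 2·sin(x₃)], [-2·x₃, 2, -2·x₁], [4·x₂, 4·x₁ - 2·x₂, 0]].
At the point, J = [[-8.0000, -18.0000, 1.196944], [-5.0000, 2.0000, 4.0000], [12.0000, -14.0000, 0.0000]] (det J = -1256.940563).
Solving J·Δ = −F gives Δ = (1.2090, -1.5352, -0.4712).
Then the next iterate is (x₁, x₂, x₃)₁ = (-0.7910, 1.4648, 2.0288).

(-0.7910, 1.4648, 2.0288)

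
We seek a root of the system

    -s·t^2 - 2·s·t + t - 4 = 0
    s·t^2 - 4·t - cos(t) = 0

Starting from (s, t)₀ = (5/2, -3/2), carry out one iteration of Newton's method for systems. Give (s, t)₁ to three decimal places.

At (5/2, -3/2): F = (-3.625, 11.55426).
Jacobian J = [[-t^2 - 2·t, -2·s·t - 2·s + 1], [t^2, 2·s·t + sin(t) - 4]].
At the point, J = [[0.750, 3.500], [2.250, -12.49749]] (det J = -17.24812).
Solving J·Δ = −F gives Δ = (0.282, 0.975).
Then the next iterate is (s, t)₁ = (2.782, -0.525).

(2.782, -0.525)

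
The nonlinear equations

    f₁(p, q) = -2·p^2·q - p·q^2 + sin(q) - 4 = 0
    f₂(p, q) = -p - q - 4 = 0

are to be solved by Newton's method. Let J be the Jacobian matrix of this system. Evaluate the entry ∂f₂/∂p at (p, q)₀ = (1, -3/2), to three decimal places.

∂f₂/∂p = -1.
At (1, -3/2) this is -1.000.

-1.000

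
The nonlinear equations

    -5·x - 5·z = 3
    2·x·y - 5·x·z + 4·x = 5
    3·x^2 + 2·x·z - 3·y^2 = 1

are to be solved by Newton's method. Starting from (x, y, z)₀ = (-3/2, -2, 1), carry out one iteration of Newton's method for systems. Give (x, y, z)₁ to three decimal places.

(-1.536, -1.266, 0.936)

At (-3/2, -2, 1): F = (-0.500, 2.500, -9.250).
Jacobian J = [[-5, 0, -5], [2·y - 5·z + 4, 2·x, -5·x], [6·x + 2·z, -6·y, 2·x]].
At the point, J = [[-5.000, 0.000, -5.000], [-5.000, -3.000, 7.500], [-7.000, 12.000, -3.000]] (det J = 810.000).
Solving J·Δ = −F gives Δ = (-0.036, 0.734, -0.064).
Then the next iterate is (x, y, z)₁ = (-1.536, -1.266, 0.936).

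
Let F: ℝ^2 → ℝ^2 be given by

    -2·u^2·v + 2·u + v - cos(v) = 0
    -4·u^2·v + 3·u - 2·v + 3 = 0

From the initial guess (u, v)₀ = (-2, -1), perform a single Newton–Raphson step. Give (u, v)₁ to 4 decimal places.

At (-2, -1): F = (2.459698, 15.0000).
Jacobian J = [[-4·u·v + 2, -2·u^2 + sin(v) + 1], [-8·u·v + 3, -4·u^2 - 2]].
At the point, J = [[-6.0000, -7.841471], [-13.0000, -18.0000]] (det J = 6.060877).
Solving J·Δ = −F gives Δ = (-12.1018, 9.5735).
Then the next iterate is (u, v)₁ = (-14.1018, 8.5735).

(-14.1018, 8.5735)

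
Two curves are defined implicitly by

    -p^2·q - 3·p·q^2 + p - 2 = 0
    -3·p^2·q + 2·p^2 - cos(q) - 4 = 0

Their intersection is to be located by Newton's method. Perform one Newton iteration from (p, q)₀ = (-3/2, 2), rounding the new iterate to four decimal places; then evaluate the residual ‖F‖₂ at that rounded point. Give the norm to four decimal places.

5.3808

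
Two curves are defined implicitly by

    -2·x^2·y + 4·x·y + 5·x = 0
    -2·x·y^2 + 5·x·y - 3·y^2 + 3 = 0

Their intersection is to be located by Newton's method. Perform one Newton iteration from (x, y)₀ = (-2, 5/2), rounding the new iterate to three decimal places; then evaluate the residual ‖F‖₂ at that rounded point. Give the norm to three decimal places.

At (-2, 5/2): F = (-50.000, -15.750).
Jacobian J = [[-4·x·y + 4·y + 5, -2·x^2 + 4·x], [-2·y^2 + 5·y, -4·x·y + 5·x - 6·y]].
At the point, J = [[35.000, -16.000], [0.000, -5.000]] (det J = -175.000).
Solving J·Δ = −F gives Δ = (-0.011, -3.150).
Then the next iterate is (x, y)₁ = (-2.011, -0.650).
Re-evaluating at (-2.011, -0.650): F = (0.43096, 9.96755), so ‖F‖₂ = 9.977.

9.977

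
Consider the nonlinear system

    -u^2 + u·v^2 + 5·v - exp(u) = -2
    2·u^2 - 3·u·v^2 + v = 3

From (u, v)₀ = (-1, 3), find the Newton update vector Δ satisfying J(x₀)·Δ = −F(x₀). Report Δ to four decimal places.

At (-1, 3): F = (6.632121, 29.0000).
Jacobian J = [[-2·u + v^2 - exp(u), 2·u·v + 5], [4·u - 3·v^2, -6·u·v + 1]].
At the point, J = [[10.632121, -1.0000], [-31.0000, 19.0000]] (det J = 171.010291).
Solving J·Δ = −F gives Δ = (-0.9064, -3.0052).

(-0.9064, -3.0052)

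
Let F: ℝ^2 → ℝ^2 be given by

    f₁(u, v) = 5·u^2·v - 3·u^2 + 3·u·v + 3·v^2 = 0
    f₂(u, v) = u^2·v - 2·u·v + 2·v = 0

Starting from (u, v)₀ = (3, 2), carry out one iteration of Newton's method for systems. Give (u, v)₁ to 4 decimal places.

(2.3229, 1.0833)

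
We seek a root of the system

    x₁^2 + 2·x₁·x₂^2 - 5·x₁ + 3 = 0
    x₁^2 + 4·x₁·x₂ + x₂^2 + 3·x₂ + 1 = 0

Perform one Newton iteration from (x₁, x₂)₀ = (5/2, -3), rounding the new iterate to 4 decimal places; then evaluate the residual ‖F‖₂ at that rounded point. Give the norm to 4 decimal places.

81.3609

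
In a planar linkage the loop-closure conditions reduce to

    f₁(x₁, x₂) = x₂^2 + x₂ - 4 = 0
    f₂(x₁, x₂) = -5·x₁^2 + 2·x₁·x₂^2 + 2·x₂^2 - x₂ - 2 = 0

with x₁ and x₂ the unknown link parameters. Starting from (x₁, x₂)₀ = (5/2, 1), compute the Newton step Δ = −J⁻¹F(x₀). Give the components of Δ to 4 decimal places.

At (5/2, 1): F = (-2.0000, -27.2500).
Jacobian J = [[0, 2·x₂ + 1], [-10·x₁ + 2·x₂^2, 4·x₁·x₂ + 4·x₂ - 1]].
At the point, J = [[0.0000, 3.0000], [-23.0000, 13.0000]] (det J = 69.0000).
Solving J·Δ = −F gives Δ = (-0.8080, 0.6667).

(-0.8080, 0.6667)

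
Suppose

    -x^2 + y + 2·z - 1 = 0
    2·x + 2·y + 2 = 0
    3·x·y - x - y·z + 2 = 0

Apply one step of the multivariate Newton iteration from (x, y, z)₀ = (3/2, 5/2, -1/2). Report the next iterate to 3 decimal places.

At (3/2, 5/2, -1/2): F = (-1.750, 10.000, 13.000).
Jacobian J = [[-2·x, 1, 2], [2, 2, 0], [3·y - 1, 3·x - z, -y]].
At the point, J = [[-3.000, 1.000, 2.000], [2.000, 2.000, 0.000], [6.500, 5.000, -2.500]] (det J = 14.000).
Solving J·Δ = −F gives Δ = (-5.839, 0.839, -8.304).
Then the next iterate is (x, y, z)₁ = (-4.339, 3.339, -8.804).

(-4.339, 3.339, -8.804)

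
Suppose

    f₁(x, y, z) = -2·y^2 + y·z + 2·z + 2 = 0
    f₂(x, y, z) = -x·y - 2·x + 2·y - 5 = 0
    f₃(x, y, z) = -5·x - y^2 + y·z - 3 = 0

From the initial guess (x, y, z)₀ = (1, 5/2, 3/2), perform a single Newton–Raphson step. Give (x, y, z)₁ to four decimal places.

(6.8333, 33.2500, 60.4167)

At (1, 5/2, 3/2): F = (-3.7500, -4.5000, -10.5000).
Jacobian J = [[0, -4·y + z, y + 2], [-y - 2, -x + 2, 0], [-5, -2·y + z, y]].
At the point, J = [[0.0000, -8.5000, 4.5000], [-4.5000, 1.0000, 0.0000], [-5.0000, -3.5000, 2.5000]] (det J = -2.2500).
Solving J·Δ = −F gives Δ = (5.8333, 30.7500, 58.9167).
Then the next iterate is (x, y, z)₁ = (6.8333, 33.2500, 60.4167).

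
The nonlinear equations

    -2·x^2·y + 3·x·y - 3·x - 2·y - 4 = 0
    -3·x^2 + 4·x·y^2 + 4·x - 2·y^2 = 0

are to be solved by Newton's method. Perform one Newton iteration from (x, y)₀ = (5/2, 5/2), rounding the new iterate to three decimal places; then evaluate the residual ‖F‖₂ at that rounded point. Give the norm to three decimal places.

15.672

At (5/2, 5/2): F = (-29.000, 41.250).
Jacobian J = [[-4·x·y + 3·y - 3, -2·x^2 + 3·x - 2], [-6·x + 4·y^2 + 4, 8·x·y - 4·y]].
At the point, J = [[-20.500, -7.000], [14.000, 40.000]] (det J = -722.000).
Solving J·Δ = −F gives Δ = (-1.207, -0.609).
Then the next iterate is (x, y)₁ = (1.293, 1.891).
Re-evaluating at (1.293, 1.891): F = (-10.64874, 11.49915), so ‖F‖₂ = 15.672.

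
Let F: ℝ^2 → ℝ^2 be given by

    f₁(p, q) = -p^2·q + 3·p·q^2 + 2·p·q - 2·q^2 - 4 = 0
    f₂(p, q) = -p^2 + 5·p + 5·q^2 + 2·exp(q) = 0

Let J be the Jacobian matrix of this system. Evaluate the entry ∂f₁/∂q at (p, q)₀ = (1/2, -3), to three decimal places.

∂f₁/∂q = -p^2 + 6·p·q + 2·p - 4·q.
At (1/2, -3) this is 3.750.

3.750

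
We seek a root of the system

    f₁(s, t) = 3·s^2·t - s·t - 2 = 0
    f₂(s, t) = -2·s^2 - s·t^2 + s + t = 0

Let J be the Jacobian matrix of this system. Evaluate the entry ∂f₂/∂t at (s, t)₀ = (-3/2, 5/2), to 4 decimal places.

∂f₂/∂t = -2·s·t + 1.
At (-3/2, 5/2) this is 8.5000.

8.5000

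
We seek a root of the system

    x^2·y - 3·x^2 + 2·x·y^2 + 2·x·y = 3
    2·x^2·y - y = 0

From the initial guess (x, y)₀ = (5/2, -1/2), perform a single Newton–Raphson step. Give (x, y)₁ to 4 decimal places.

(0.9950, -0.6543)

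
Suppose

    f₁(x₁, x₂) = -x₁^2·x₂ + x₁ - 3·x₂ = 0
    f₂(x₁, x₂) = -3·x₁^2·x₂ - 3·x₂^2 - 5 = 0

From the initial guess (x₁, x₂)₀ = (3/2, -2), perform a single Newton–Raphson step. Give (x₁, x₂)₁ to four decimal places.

(1.1600, -0.1676)

At (3/2, -2): F = (12.0000, -3.5000).
Jacobian J = [[-2·x₁·x₂ + 1, -x₁^2 - 3], [-6·x₁·x₂, -3·x₁^2 - 6·x₂]].
At the point, J = [[7.0000, -5.2500], [18.0000, 5.2500]] (det J = 131.2500).
Solving J·Δ = −F gives Δ = (-0.3400, 1.8324).
Then the next iterate is (x₁, x₂)₁ = (1.1600, -0.1676).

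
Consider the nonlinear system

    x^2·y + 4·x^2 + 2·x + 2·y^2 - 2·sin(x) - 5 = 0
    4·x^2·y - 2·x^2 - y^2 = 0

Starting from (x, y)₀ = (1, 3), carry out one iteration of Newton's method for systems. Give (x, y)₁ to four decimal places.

(0.8150, 1.6495)

At (1, 3): F = (20.317058, 1.0000).
Jacobian J = [[2·x·y + 8·x - 2·cos(x) + 2, x^2 + 4·y], [8·x·y - 4·x, 4·x^2 - 2·y]].
At the point, J = [[14.919395, 13.0000], [20.0000, -2.0000]] (det J = -289.838791).
Solving J·Δ = −F gives Δ = (-0.1850, -1.3505).
Then the next iterate is (x, y)₁ = (0.8150, 1.6495).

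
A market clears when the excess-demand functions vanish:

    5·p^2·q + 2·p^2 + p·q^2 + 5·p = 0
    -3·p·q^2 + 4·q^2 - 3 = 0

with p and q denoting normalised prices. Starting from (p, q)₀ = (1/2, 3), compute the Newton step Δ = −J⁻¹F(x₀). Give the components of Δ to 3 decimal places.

(-0.148, -1.567)

At (1/2, 3): F = (11.250, 19.500).
Jacobian J = [[10·p·q + 4·p + q^2 + 5, 5·p^2 + 2·p·q], [-3·q^2, -6·p·q + 8·q]].
At the point, J = [[31.000, 4.250], [-27.000, 15.000]] (det J = 579.750).
Solving J·Δ = −F gives Δ = (-0.148, -1.567).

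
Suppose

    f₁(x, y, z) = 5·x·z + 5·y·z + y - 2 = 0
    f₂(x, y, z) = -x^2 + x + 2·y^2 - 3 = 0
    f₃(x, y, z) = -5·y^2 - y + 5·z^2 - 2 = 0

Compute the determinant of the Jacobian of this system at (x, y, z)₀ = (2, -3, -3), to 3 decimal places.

-3705.000

J = [[5·z, 5·z + 1, 5·x + 5·y], [-2·x + 1, 4·y, 0], [0, -10·y - 1, 10·z]].
At the point, J = [[-15.000, -14.000, -5.000], [-3.000, -12.000, 0.000], [0.000, 29.000, -30.000]].
det J = -3705.000.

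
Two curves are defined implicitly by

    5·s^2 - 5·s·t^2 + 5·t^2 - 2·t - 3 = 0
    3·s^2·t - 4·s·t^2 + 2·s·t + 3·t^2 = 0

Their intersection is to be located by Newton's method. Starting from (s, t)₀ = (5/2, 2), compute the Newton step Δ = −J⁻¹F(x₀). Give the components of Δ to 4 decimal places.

(-1.1689, -0.3623)

At (5/2, 2): F = (-5.7500, 19.5000).
Jacobian J = [[10·s - 5·t^2, -10·s·t + 10·t - 2], [6·s·t - 4·t^2 + 2·t, 3·s^2 - 8·s·t + 2·s + 6·t]].
At the point, J = [[5.0000, -32.0000], [18.0000, -4.2500]] (det J = 554.7500).
Solving J·Δ = −F gives Δ = (-1.1689, -0.3623).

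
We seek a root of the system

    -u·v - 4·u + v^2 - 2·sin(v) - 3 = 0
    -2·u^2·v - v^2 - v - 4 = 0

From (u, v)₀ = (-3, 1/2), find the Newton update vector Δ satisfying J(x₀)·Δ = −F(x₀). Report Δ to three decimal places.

(2.155, -0.041)

At (-3, 1/2): F = (9.79115, -13.750).
Jacobian J = [[-v - 4, -u + 2·v - 2·cos(v)], [-4·u·v, -2·u^2 - 2·v - 1]].
At the point, J = [[-4.500, 2.24483], [6.000, -20.000]] (det J = 76.53099).
Solving J·Δ = −F gives Δ = (2.155, -0.041).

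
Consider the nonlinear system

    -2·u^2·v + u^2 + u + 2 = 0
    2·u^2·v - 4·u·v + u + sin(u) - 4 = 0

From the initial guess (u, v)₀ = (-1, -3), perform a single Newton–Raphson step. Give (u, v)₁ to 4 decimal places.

At (-1, -3): F = (8.0000, -23.841471).
Jacobian J = [[-4·u·v + 2·u + 1, -2·u^2], [4·u·v - 4·v + cos(u) + 1, 2·u^2 - 4·u]].
At the point, J = [[-13.0000, -2.0000], [25.540302, 6.0000]] (det J = -26.919395).
Solving J·Δ = −F gives Δ = (0.0118, 3.9234).
Then the next iterate is (u, v)₁ = (-0.9882, 0.9234).

(-0.9882, 0.9234)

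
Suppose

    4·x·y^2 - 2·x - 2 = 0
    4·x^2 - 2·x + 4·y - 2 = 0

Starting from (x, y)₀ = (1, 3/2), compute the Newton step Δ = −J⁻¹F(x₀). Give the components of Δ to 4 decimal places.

At (1, 3/2): F = (5.0000, 6.0000).
Jacobian J = [[4·y^2 - 2, 8·x·y], [8·x - 2, 4]].
At the point, J = [[7.0000, 12.0000], [6.0000, 4.0000]] (det J = -44.0000).
Solving J·Δ = −F gives Δ = (-1.1818, 0.2727).

(-1.1818, 0.2727)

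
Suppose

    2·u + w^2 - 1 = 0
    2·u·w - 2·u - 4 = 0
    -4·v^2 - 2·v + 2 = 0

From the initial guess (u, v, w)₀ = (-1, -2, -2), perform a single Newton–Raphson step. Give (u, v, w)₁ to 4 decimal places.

At (-1, -2, -2): F = (1.0000, 2.0000, -10.0000).
Jacobian J = [[2, 0, 2·w], [2·w - 2, 0, 2·u], [0, -8·v - 2, 0]].
At the point, J = [[2.0000, 0.0000, -4.0000], [-6.0000, 0.0000, -2.0000], [0.0000, 14.0000, 0.0000]] (det J = 392.0000).
Solving J·Δ = −F gives Δ = (0.2143, 0.7143, 0.3571).
Then the next iterate is (u, v, w)₁ = (-0.7857, -1.2857, -1.6429).

(-0.7857, -1.2857, -1.6429)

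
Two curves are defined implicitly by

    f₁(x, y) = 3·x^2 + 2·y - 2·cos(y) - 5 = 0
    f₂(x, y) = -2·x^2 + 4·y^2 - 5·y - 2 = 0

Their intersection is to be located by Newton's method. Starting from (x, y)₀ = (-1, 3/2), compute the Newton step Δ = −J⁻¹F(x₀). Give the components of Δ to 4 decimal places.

At (-1, 3/2): F = (0.858526, -2.5000).
Jacobian J = [[6·x, 2·sin(y) + 2], [-4·x, 8·y - 5]].
At the point, J = [[-6.0000, 3.994990], [4.0000, 7.0000]] (det J = -57.979960).
Solving J·Δ = −F gives Δ = (0.2759, 0.1995).

(0.2759, 0.1995)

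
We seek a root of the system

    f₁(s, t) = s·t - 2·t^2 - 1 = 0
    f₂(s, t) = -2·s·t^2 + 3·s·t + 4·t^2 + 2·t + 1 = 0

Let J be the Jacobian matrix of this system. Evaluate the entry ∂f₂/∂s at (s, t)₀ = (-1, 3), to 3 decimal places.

-9.000

∂f₂/∂s = -2·t^2 + 3·t.
At (-1, 3) this is -9.000.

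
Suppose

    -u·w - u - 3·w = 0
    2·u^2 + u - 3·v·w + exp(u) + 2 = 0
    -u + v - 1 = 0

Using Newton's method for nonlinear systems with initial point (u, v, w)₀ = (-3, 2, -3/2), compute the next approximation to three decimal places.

At (-3, 2, -3/2): F = (3.000, 26.04979, 4.000).
Jacobian J = [[-w - 1, 0, -u - 3], [4·u + exp(u) + 1, -3·w, -3·v], [-1, 1, 0]].
At the point, J = [[0.500, 0.000, 0.000], [-10.95021, 4.500, -6.000], [-1.000, 1.000, 0.000]] (det J = 3.000).
Solving J·Δ = −F gives Δ = (-6.000, -10.000, 7.792).
Then the next iterate is (u, v, w)₁ = (-9.000, -8.000, 6.292).

(-9.000, -8.000, 6.292)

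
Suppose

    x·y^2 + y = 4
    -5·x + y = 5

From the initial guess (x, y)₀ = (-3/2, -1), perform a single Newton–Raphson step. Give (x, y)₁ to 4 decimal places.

(-0.9048, 0.4762)

At (-3/2, -1): F = (-6.5000, 1.5000).
Jacobian J = [[y^2, 2·x·y + 1], [-5, 1]].
At the point, J = [[1.0000, 4.0000], [-5.0000, 1.0000]] (det J = 21.0000).
Solving J·Δ = −F gives Δ = (0.5952, 1.4762).
Then the next iterate is (x, y)₁ = (-0.9048, 0.4762).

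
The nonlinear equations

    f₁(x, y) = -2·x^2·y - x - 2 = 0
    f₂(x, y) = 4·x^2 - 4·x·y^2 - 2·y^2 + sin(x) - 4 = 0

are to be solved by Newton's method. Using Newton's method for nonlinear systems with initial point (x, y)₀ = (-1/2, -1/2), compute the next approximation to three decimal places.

(-1.344, 0.376)

At (-1/2, -1/2): F = (-1.250, -3.47943).
Jacobian J = [[-4·x·y - 1, -2·x^2], [8·x - 4·y^2 + cos(x), -8·x·y - 4·y]].
At the point, J = [[-2.000, -0.500], [-4.12242, 0.000]] (det J = -2.06121).
Solving J·Δ = −F gives Δ = (-0.844, 0.876).
Then the next iterate is (x, y)₁ = (-1.344, 0.376).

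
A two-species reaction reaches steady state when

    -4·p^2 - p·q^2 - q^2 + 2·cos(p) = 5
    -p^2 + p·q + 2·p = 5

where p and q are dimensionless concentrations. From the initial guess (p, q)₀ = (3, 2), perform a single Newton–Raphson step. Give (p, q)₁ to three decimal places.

At (3, 2): F = (-58.97998, -2.000).
Jacobian J = [[-8·p - q^2 - 2·sin(p), -2·p·q - 2·q], [-2·p + q + 2, p]].
At the point, J = [[-28.28224, -16.000], [-2.000, 3.000]] (det J = -116.84672).
Solving J·Δ = −F gives Δ = (-1.788, -0.525).
Then the next iterate is (p, q)₁ = (1.212, 1.475).

(1.212, 1.475)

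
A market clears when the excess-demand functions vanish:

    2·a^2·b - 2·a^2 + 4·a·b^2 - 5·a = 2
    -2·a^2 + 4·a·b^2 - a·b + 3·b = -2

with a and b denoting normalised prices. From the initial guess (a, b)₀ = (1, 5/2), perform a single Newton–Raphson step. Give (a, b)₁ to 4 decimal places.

(2.2000, 0.1273)

At (1, 5/2): F = (21.0000, 30.0000).
Jacobian J = [[4·a·b - 4·a + 4·b^2 - 5, 2·a^2 + 8·a·b], [-4·a + 4·b^2 - b, 8·a·b - a + 3]].
At the point, J = [[26.0000, 22.0000], [18.5000, 22.0000]] (det J = 165.0000).
Solving J·Δ = −F gives Δ = (1.2000, -2.3727).
Then the next iterate is (a, b)₁ = (2.2000, 0.1273).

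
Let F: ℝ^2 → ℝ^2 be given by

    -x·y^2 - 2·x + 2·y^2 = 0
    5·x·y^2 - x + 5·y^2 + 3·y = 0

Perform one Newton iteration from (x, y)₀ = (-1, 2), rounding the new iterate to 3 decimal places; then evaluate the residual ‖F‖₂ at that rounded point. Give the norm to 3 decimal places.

5.056

At (-1, 2): F = (14.000, 7.000).
Jacobian J = [[-y^2 - 2, -2·x·y + 4·y], [5·y^2 - 1, 10·x·y + 10·y + 3]].
At the point, J = [[-6.000, 12.000], [19.000, 3.000]] (det J = -246.000).
Solving J·Δ = −F gives Δ = (-0.171, -1.252).
Then the next iterate is (x, y)₁ = (-1.171, 0.748).
Re-evaluating at (-1.171, 0.748): F = (4.11619, 2.93662), so ‖F‖₂ = 5.056.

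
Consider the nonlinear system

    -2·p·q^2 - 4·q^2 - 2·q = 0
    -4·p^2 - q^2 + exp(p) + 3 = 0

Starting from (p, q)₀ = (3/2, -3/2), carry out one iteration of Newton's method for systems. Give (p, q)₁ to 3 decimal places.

At (3/2, -3/2): F = (-12.750, -3.76831).
Jacobian J = [[-2·q^2, -4·p·q - 8·q - 2], [-8·p + exp(p), -2·q]].
At the point, J = [[-4.500, 19.000], [-7.51831, 3.000]] (det J = 129.34791).
Solving J·Δ = −F gives Δ = (-0.258, 0.610).
Then the next iterate is (p, q)₁ = (1.242, -0.890).

(1.242, -0.890)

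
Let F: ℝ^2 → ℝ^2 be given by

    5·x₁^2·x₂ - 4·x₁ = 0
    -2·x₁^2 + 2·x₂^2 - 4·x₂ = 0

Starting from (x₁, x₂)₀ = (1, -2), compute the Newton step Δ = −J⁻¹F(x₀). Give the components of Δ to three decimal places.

At (1, -2): F = (-14.000, 14.000).
Jacobian J = [[10·x₁·x₂ - 4, 5·x₁^2], [-4·x₁, 4·x₂ - 4]].
At the point, J = [[-24.000, 5.000], [-4.000, -12.000]] (det J = 308.000).
Solving J·Δ = −F gives Δ = (-0.318, 1.273).

(-0.318, 1.273)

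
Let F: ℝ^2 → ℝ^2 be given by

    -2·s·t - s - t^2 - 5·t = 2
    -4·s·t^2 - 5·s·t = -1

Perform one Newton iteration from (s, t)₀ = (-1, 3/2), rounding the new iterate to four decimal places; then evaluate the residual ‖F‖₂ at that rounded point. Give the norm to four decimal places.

At (-1, 3/2): F = (-7.7500, 17.5000).
Jacobian J = [[-2·t - 1, -2·s - 2·t - 5], [-4·t^2 - 5·t, -8·s·t - 5·s]].
At the point, J = [[-4.0000, -6.0000], [-16.5000, 17.0000]] (det J = -167.0000).
Solving J·Δ = −F gives Δ = (-0.1602, -1.1849).
Then the next iterate is (s, t)₁ = (-1.1602, 0.3151).
Re-evaluating at (-1.1602, 0.3151): F = (-1.783430, 3.288671), so ‖F‖₂ = 3.7411.

3.7411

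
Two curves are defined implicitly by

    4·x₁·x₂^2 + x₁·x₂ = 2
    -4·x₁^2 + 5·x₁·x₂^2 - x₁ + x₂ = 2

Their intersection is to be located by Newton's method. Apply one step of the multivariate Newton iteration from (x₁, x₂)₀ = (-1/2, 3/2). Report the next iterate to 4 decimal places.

(-0.6667, 0.1154)

At (-1/2, 3/2): F = (-7.2500, -6.6250).
Jacobian J = [[4·x₂^2 + x₂, 8·x₁·x₂ + x₁], [-8·x₁ + 5·x₂^2 - 1, 10·x₁·x₂ + 1]].
At the point, J = [[10.5000, -6.5000], [14.2500, -6.5000]] (det J = 24.3750).
Solving J·Δ = −F gives Δ = (-0.1667, -1.3846).
Then the next iterate is (x₁, x₂)₁ = (-0.6667, 0.1154).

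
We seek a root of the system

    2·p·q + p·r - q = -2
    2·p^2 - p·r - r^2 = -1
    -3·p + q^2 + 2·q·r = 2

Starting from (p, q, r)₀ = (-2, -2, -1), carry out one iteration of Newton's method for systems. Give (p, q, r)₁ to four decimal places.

At (-2, -2, -1): F = (14.0000, 6.0000, 12.0000).
Jacobian J = [[2·q + r, 2·p - 1, p], [4·p - r, 0, -p - 2·r], [-3, 2·q + 2·r, 2·q]].
At the point, J = [[-5.0000, -5.0000, -2.0000], [-7.0000, 0.0000, 4.0000], [-3.0000, -6.0000, -4.0000]] (det J = -4.0000).
Solving J·Δ = −F gives Δ = (12.0000, -17.0000, 19.5000).
Then the next iterate is (p, q, r)₁ = (10.0000, -19.0000, 18.5000).

(10.0000, -19.0000, 18.5000)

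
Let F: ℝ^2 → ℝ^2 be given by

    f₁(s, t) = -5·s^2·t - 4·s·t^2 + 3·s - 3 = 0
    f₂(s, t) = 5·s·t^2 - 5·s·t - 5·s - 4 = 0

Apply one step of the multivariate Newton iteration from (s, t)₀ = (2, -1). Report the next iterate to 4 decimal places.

(1.2255, -0.9291)

At (2, -1): F = (15.0000, 6.0000).
Jacobian J = [[-10·s·t - 4·t^2 + 3, -5·s^2 - 8·s·t], [5·t^2 - 5·t - 5, 10·s·t - 5·s]].
At the point, J = [[19.0000, -4.0000], [5.0000, -30.0000]] (det J = -550.0000).
Solving J·Δ = −F gives Δ = (-0.7745, 0.0709).
Then the next iterate is (s, t)₁ = (1.2255, -0.9291).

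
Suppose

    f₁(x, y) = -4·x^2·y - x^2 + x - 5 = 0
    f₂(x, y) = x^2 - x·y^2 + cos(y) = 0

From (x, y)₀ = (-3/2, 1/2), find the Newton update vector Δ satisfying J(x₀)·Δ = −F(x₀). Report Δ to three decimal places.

At (-3/2, 1/2): F = (-13.250, 3.50258).
Jacobian J = [[-8·x·y - 2·x + 1, -4·x^2], [2·x - y^2, -2·x·y - sin(y)]].
At the point, J = [[10.000, -9.000], [-3.250, 1.02057]] (det J = -19.04426).
Solving J·Δ = −F gives Δ = (0.945, -0.422).

(0.945, -0.422)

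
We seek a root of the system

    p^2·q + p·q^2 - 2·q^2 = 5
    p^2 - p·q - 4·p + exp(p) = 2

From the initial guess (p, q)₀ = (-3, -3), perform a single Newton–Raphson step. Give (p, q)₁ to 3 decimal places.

At (-3, -3): F = (-77.000, 10.04979).
Jacobian J = [[2·p·q + q^2, p^2 + 2·p·q - 4·q], [2·p - q + exp(p) - 4, -p]].
At the point, J = [[27.000, 39.000], [-6.95021, 3.000]] (det J = 352.05830).
Solving J·Δ = −F gives Δ = (1.769, 0.749).
Then the next iterate is (p, q)₁ = (-1.231, -2.251).

(-1.231, -2.251)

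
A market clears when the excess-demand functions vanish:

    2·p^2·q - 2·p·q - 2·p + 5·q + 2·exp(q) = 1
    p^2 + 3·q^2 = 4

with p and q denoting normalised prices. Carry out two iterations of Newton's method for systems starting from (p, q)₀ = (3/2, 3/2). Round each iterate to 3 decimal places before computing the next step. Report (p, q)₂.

(3.588, -0.709)

At (3/2, 3/2): F = (14.71338, 5.000).
Jacobian J = [[4·p·q - 2·q - 2, 2·p^2 - 2·p + 2·exp(q) + 5], [2·p, 6·q]].
At the point, J = [[4.000, 15.46338], [3.000, 9.000]] (det J = -10.39013).
Solving J·Δ = −F gives Δ = (5.303, -2.323).
Then the next iterate is (p, q)₁ = (6.803, -0.823).
Round to (6.803, -0.823) and repeat: F = (-82.82325, 44.31280), J = [[-22.74948, 84.83384], [13.606, -4.938]].
Δ = (-3.215, 0.114), so (p, q)₂ = (3.588, -0.709).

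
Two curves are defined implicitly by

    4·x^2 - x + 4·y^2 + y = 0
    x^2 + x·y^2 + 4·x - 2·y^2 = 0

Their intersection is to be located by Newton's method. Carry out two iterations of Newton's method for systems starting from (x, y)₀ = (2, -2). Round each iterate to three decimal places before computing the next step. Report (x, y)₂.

(0.386, -0.798)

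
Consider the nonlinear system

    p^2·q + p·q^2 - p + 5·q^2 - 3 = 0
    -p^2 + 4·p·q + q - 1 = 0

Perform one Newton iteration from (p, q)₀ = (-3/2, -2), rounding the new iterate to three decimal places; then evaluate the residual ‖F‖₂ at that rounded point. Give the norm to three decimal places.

At (-3/2, -2): F = (8.000, 6.750).
Jacobian J = [[2·p·q + q^2 - 1, p^2 + 2·p·q + 10·q], [-2·p + 4·q, 4·p + 1]].
At the point, J = [[9.000, -11.750], [-5.000, -5.000]] (det J = -103.750).
Solving J·Δ = −F gives Δ = (0.379, 0.971).
Then the next iterate is (p, q)₁ = (-1.121, -1.029).
Re-evaluating at (-1.121, -1.029): F = (0.93516, 1.32839), so ‖F‖₂ = 1.625.

1.625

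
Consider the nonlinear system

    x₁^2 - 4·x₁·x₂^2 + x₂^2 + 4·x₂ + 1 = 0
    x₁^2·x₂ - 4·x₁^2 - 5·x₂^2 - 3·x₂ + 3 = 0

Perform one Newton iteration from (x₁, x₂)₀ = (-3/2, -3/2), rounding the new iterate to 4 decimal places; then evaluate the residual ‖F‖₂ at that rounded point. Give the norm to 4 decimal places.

At (-3/2, -3/2): F = (13.0000, -16.1250).
Jacobian J = [[2·x₁ - 4·x₂^2, -8·x₁·x₂ + 2·x₂ + 4], [2·x₁·x₂ - 8·x₁, x₁^2 - 10·x₂ - 3]].
At the point, J = [[-12.0000, -17.0000], [16.5000, 14.2500]] (det J = 109.5000).
Solving J·Δ = −F gives Δ = (0.8116, 0.1918).
Then the next iterate is (x₁, x₂)₁ = (-0.6884, -1.3082).
Re-evaluating at (-0.6884, -1.3082): F = (2.664958, -4.147863), so ‖F‖₂ = 4.9302.

4.9302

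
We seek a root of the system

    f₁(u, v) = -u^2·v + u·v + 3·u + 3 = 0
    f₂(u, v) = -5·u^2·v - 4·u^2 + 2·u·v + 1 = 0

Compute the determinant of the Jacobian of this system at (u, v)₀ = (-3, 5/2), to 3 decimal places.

202.500

J = [[-2·u·v + v + 3, -u^2 + u], [-10·u·v - 8·u + 2·v, -5·u^2 + 2·u]].
At the point, J = [[20.500, -12.000], [104.000, -51.000]].
det J = 202.500.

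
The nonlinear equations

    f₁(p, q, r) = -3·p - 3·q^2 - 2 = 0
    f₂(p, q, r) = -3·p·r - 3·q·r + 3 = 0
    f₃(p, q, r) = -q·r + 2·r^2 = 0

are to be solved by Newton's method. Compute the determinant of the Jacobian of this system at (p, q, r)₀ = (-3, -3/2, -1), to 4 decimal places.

J = [[-3, -6·q, 0], [-3·r, -3·r, -3·p - 3·q], [0, -r, -q + 4·r]].
At the point, J = [[-3.0000, 9.0000, 0.0000], [3.0000, 3.0000, 13.5000], [0.0000, 1.0000, -2.5000]].
det J = 130.5000.

130.5000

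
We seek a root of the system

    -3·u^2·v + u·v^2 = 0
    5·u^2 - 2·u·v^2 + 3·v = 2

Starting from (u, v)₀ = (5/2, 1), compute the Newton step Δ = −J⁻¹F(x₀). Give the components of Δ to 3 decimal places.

(-1.179, 0.019)

At (5/2, 1): F = (-16.250, 27.250).
Jacobian J = [[-6·u·v + v^2, -3·u^2 + 2·u·v], [10·u - 2·v^2, -4·u·v + 3]].
At the point, J = [[-14.000, -13.750], [23.000, -7.000]] (det J = 414.250).
Solving J·Δ = −F gives Δ = (-1.179, 0.019).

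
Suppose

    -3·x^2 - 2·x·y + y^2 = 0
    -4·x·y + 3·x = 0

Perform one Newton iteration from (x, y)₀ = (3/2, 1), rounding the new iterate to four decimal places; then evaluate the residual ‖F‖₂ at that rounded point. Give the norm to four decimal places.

At (3/2, 1): F = (-8.7500, -1.5000).
Jacobian J = [[-6·x - 2·y, -2·x + 2·y], [-4·y + 3, -4·x]].
At the point, J = [[-11.0000, -1.0000], [-1.0000, -6.0000]] (det J = 65.0000).
Solving J·Δ = −F gives Δ = (-0.7846, -0.1192).
Then the next iterate is (x, y)₁ = (0.7154, 0.8808).
Re-evaluating at (0.7154, 0.8808): F = (-2.019831, -0.374297), so ‖F‖₂ = 2.0542.

2.0542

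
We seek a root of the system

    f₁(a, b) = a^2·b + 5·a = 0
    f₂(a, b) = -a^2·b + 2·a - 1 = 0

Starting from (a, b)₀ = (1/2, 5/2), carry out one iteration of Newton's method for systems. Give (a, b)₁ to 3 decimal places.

(0.143, 0.714)

At (1/2, 5/2): F = (3.125, -0.625).
Jacobian J = [[2·a·b + 5, a^2], [-2·a·b + 2, -a^2]].
At the point, J = [[7.500, 0.250], [-0.500, -0.250]] (det J = -1.750).
Solving J·Δ = −F gives Δ = (-0.357, -1.786).
Then the next iterate is (a, b)₁ = (0.143, 0.714).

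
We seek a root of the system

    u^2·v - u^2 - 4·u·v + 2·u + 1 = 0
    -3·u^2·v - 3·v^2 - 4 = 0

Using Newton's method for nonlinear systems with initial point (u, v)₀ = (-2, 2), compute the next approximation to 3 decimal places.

At (-2, 2): F = (17.000, -40.000).
Jacobian J = [[2·u·v - 2·u - 4·v + 2, u^2 - 4·u], [-6·u·v, -3·u^2 - 6·v]].
At the point, J = [[-10.000, 12.000], [24.000, -24.000]] (det J = -48.000).
Solving J·Δ = −F gives Δ = (1.500, -0.167).
Then the next iterate is (u, v)₁ = (-0.500, 1.833).

(-0.500, 1.833)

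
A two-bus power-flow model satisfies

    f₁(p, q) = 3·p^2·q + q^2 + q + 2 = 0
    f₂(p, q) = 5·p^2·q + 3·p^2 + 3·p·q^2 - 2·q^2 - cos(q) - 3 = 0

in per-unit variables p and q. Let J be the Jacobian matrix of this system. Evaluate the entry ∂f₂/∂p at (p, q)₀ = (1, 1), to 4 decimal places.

19.0000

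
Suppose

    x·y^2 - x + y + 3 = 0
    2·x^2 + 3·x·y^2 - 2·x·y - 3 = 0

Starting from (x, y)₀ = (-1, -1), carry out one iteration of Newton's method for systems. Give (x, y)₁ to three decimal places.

(10.333, -1.667)

At (-1, -1): F = (2.000, -6.000).
Jacobian J = [[y^2 - 1, 2·x·y + 1], [4·x + 3·y^2 - 2·y, 6·x·y - 2·x]].
At the point, J = [[0.000, 3.000], [1.000, 8.000]] (det J = -3.000).
Solving J·Δ = −F gives Δ = (11.333, -0.667).
Then the next iterate is (x, y)₁ = (10.333, -1.667).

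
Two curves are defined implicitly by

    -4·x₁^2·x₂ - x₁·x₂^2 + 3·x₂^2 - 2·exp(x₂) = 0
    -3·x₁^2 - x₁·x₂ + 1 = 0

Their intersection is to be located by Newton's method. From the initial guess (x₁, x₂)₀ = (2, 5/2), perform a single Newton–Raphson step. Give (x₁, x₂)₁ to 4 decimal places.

(0.9302, 2.2557)

At (2, 5/2): F = (-58.114988, -16.0000).
Jacobian J = [[-8·x₁·x₂ - x₂^2, -4·x₁^2 - 2·x₁·x₂ + 6·x₂ - 2·exp(x₂)], [-6·x₁ - x₂, -x₁]].
At the point, J = [[-46.2500, -35.364988], [-14.5000, -2.0000]] (det J = -420.292325).
Solving J·Δ = −F gives Δ = (-1.0698, -0.2443).
Then the next iterate is (x₁, x₂)₁ = (0.9302, 2.2557).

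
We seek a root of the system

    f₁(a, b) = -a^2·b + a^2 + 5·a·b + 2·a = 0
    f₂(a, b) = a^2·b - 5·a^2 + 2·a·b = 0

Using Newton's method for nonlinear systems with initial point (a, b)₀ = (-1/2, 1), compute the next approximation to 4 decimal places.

(-0.2444, 0.3778)

At (-1/2, 1): F = (-3.5000, -2.0000).
Jacobian J = [[-2·a·b + 2·a + 5·b + 2, -a^2 + 5·a], [2·a·b - 10·a + 2·b, a^2 + 2·a]].
At the point, J = [[7.0000, -2.7500], [6.0000, -0.7500]] (det J = 11.2500).
Solving J·Δ = −F gives Δ = (0.2556, -0.6222).
Then the next iterate is (a, b)₁ = (-0.2444, 0.3778).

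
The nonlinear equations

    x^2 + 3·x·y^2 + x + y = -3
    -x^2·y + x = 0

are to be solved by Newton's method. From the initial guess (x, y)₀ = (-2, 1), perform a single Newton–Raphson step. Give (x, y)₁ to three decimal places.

At (-2, 1): F = (0.000, -6.000).
Jacobian J = [[2·x + 3·y^2 + 1, 6·x·y + 1], [-2·x·y + 1, -x^2]].
At the point, J = [[0.000, -11.000], [5.000, -4.000]] (det J = 55.000).
Solving J·Δ = −F gives Δ = (1.200, 0.000).
Then the next iterate is (x, y)₁ = (-0.800, 1.000).

(-0.800, 1.000)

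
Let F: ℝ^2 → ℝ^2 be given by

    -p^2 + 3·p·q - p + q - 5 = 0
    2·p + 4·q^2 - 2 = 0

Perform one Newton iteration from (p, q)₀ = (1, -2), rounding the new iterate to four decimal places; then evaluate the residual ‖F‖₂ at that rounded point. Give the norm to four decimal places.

5.6743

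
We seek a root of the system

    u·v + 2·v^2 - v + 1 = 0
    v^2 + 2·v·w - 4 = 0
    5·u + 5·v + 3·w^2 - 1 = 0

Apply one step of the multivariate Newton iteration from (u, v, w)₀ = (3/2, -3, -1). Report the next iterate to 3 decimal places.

(-0.541, -0.946, -1.905)

At (3/2, -3, -1): F = (17.500, 11.000, -5.500).
Jacobian J = [[v, u + 4·v - 1, 0], [0, 2·v + 2·w, 2·v], [5, 5, 6·w]].
At the point, J = [[-3.000, -11.500, 0.000], [0.000, -8.000, -6.000], [5.000, 5.000, -6.000]] (det J = 111.000).
Solving J·Δ = −F gives Δ = (-2.041, 2.054, -0.905).
Then the next iterate is (u, v, w)₁ = (-0.541, -0.946, -1.905).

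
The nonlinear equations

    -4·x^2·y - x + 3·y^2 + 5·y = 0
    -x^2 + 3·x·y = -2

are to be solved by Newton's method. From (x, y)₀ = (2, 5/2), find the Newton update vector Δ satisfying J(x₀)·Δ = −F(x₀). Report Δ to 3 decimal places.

At (2, 5/2): F = (-10.750, 13.000).
Jacobian J = [[-8·x·y - 1, -4·x^2 + 6·y + 5], [-2·x + 3·y, 3·x]].
At the point, J = [[-41.000, 4.000], [3.500, 6.000]] (det J = -260.000).
Solving J·Δ = −F gives Δ = (-0.448, -1.905).

(-0.448, -1.905)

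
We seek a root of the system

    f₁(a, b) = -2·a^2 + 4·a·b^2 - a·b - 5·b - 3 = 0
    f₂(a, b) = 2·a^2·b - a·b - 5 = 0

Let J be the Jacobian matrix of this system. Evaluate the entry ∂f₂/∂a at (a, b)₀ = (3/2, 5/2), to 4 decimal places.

12.5000

∂f₂/∂a = 4·a·b - b.
At (3/2, 5/2) this is 12.5000.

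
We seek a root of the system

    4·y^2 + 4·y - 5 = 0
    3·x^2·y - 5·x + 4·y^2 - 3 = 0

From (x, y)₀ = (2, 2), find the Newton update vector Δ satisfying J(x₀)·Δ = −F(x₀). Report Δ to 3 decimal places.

At (2, 2): F = (19.000, 27.000).
Jacobian J = [[0, 8·y + 4], [6·x·y - 5, 3·x^2 + 8·y]].
At the point, J = [[0.000, 20.000], [19.000, 28.000]] (det J = -380.000).
Solving J·Δ = −F gives Δ = (-0.021, -0.950).

(-0.021, -0.950)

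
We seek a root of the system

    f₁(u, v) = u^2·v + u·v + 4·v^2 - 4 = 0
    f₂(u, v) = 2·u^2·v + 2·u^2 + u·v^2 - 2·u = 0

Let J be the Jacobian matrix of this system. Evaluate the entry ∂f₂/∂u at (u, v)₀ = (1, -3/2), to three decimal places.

∂f₂/∂u = 4·u·v + 4·u + v^2 - 2.
At (1, -3/2) this is -1.750.

-1.750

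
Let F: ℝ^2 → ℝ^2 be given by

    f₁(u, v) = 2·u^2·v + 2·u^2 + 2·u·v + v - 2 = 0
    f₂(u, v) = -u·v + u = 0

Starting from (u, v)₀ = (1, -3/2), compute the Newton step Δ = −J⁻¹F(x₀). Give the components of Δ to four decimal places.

(-0.6667, 0.8333)

At (1, -3/2): F = (-7.5000, 2.5000).
Jacobian J = [[4·u·v + 4·u + 2·v, 2·u^2 + 2·u + 1], [-v + 1, -u]].
At the point, J = [[-5.0000, 5.0000], [2.5000, -1.0000]] (det J = -7.5000).
Solving J·Δ = −F gives Δ = (-0.6667, 0.8333).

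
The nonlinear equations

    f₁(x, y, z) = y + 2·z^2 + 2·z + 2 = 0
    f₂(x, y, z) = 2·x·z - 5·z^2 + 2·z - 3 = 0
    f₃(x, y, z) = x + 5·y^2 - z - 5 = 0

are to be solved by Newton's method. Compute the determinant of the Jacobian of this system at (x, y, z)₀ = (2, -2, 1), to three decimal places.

-242.000

J = [[0, 1, 4·z + 2], [2·z, 0, 2·x - 10·z + 2], [1, 10·y, -1]].
At the point, J = [[0.000, 1.000, 6.000], [2.000, 0.000, -4.000], [1.000, -20.000, -1.000]].
det J = -242.000.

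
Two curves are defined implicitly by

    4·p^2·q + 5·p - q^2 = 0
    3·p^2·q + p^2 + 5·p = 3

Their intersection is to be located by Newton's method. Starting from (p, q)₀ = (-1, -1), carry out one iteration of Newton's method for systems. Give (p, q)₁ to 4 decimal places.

At (-1, -1): F = (-10.0000, -10.0000).
Jacobian J = [[8·p·q + 5, 4·p^2 - 2·q], [6·p·q + 2·p + 5, 3·p^2]].
At the point, J = [[13.0000, 6.0000], [9.0000, 3.0000]] (det J = -15.0000).
Solving J·Δ = −F gives Δ = (2.0000, -2.6667).
Then the next iterate is (p, q)₁ = (1.0000, -3.6667).

(1.0000, -3.6667)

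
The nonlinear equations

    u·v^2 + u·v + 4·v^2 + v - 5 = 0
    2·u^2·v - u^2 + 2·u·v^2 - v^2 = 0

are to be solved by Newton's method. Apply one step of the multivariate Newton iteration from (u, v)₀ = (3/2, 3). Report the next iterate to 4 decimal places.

At (3/2, 3): F = (52.0000, 29.2500).
Jacobian J = [[v^2 + v, 2·u·v + u + 8·v + 1], [4·u·v - 2·u + 2·v^2, 2·u^2 + 4·u·v - 2·v]].
At the point, J = [[12.0000, 35.5000], [33.0000, 16.5000]] (det J = -973.5000).
Solving J·Δ = −F gives Δ = (-0.1853, -1.4022).
Then the next iterate is (u, v)₁ = (1.3147, 1.5978).

(1.3147, 1.5978)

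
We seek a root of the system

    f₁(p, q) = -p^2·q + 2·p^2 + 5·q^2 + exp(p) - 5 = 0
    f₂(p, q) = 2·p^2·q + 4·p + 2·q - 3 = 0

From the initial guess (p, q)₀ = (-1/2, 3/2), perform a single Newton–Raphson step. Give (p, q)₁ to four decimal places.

(1.9781, 1.0088)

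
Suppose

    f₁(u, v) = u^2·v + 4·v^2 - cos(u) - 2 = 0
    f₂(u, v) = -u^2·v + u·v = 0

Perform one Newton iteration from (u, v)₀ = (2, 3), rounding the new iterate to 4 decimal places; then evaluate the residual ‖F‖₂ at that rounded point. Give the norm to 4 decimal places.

11.3253

At (2, 3): F = (46.416147, -6.0000).
Jacobian J = [[2·u·v + sin(u), u^2 + 8·v], [-2·u·v + v, -u^2 + u]].
At the point, J = [[12.909297, 28.0000], [-9.0000, -2.0000]] (det J = 226.181405).
Solving J·Δ = −F gives Δ = (-0.3323, -1.5045).
Then the next iterate is (u, v)₁ = (1.6677, 1.4955).
Re-evaluating at (1.6677, 1.4955): F = (11.202153, -1.665274), so ‖F‖₂ = 11.3253.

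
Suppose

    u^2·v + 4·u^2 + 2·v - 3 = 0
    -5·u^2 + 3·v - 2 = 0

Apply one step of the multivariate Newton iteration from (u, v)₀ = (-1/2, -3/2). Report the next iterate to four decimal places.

At (-1/2, -3/2): F = (-5.3750, -7.7500).
Jacobian J = [[2·u·v + 8·u, u^2 + 2], [-10·u, 3]].
At the point, J = [[-2.5000, 2.2500], [5.0000, 3.0000]] (det J = -18.7500).
Solving J·Δ = −F gives Δ = (0.0700, 2.4667).
Then the next iterate is (u, v)₁ = (-0.4300, 0.9667).

(-0.4300, 0.9667)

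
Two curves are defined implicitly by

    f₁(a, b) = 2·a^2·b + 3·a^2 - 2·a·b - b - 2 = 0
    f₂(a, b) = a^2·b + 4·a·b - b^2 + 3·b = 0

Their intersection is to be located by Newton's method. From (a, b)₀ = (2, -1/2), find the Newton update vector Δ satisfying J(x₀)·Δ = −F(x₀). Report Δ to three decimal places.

(-1.021, 0.229)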